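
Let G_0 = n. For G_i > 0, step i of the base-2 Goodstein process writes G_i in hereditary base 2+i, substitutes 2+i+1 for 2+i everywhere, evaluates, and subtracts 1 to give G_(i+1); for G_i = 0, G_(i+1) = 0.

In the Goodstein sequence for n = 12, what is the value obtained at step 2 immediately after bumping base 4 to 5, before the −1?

15686

G_0=12  [base 2] 2^(2 + 1) + 2^2  →[2↦3]→  3^(3 + 1) + 3^3 = 108  −1 ⇒ G_1=107
G_1=107  [base 3] 3^(3 + 1) + 2·3^2 + 2·3 + 2  →[3↦4]→  4^(4 + 1) + 2·4^2 + 2·4 + 2 = 1066  −1 ⇒ G_2=1065
G_2=1065  [base 4] 4^(4 + 1) + 2·4^2 + 2·4 + 1  →[4↦5]→  5^(5 + 1) + 2·5^2 + 2·5 + 1 = 15686  −1 ⇒ G_3=15685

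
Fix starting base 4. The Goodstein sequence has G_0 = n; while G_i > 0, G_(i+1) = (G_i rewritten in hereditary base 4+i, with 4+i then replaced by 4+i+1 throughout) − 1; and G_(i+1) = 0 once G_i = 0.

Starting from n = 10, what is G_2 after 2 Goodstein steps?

G_0 = 10. HB_4(10) = 2·4 + 2. Bump = 12. G_1 = 11.
G_1 = 11. HB_5(11) = 2·5 + 1. Bump = 13. G_2 = 12.

12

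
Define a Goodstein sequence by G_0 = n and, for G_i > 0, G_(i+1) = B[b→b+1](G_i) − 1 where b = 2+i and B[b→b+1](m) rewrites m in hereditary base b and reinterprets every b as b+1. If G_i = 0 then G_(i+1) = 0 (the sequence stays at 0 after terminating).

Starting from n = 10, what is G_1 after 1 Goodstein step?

83

base 2: 10 = 2^(2 + 1) + 2; at 3: 3^(3 + 1) + 3 = 84; next = 83
base 3: 83 = 3^(3 + 1) + 2; at 4: 4^(4 + 1) + 2 = 1026; next = 1025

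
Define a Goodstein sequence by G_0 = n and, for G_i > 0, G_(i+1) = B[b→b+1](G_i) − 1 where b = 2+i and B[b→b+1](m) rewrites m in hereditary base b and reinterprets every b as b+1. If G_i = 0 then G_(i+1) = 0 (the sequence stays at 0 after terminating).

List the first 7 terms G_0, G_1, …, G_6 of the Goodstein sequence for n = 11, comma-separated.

11 —HB2→ 2^(2 + 1) + 2 + 1 —bump→ 3^(3 + 1) + 3 + 1 = 85 —(−1)→ 84
84 —HB3→ 3^(3 + 1) + 3 —bump→ 4^(4 + 1) + 4 = 1028 —(−1)→ 1027
1027 —HB4→ 4^(4 + 1) + 3 —bump→ 5^(5 + 1) + 3 = 15628 —(−1)→ 15627
15627 —HB5→ 5^(5 + 1) + 2 —bump→ 6^(6 + 1) + 2 = 279938 —(−1)→ 279937
279937 —HB6→ 6^(6 + 1) + 1 —bump→ 7^(7 + 1) + 1 = 5764802 —(−1)→ 5764801
5764801 —HB7→ 7^(7 + 1) —bump→ 8^(8 + 1) = 134217728 —(−1)→ 134217727

11, 84, 1027, 15627, 279937, 5764801, 134217727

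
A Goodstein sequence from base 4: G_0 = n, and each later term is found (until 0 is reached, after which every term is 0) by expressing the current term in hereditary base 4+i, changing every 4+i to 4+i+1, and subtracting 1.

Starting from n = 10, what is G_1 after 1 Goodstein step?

[0] 10 ≡ 2·4 + 2 (base 4). Lift 5: 12. −1: 11.
[1] 11 ≡ 2·5 + 1 (base 5). Lift 6: 13. −1: 12.

11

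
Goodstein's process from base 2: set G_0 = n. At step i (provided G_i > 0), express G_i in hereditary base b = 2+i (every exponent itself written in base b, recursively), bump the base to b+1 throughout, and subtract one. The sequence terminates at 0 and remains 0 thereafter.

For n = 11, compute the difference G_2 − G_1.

943

step 0: 11 = 2^(2 + 1) + 2 + 1; sub 3 for 2: 3^(3 + 1) + 3 + 1; = 85; G_1 = 85−1 = 84
step 1: 84 = 3^(3 + 1) + 3; sub 4 for 3: 4^(4 + 1) + 4; = 1028; G_2 = 1028−1 = 1027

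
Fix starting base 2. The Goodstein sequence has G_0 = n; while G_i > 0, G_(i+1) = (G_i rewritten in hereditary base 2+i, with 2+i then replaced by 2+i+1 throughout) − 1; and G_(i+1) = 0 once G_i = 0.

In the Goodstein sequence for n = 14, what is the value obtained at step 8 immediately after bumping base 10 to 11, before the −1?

3138429262497

G_0 = 14. HB_2(14) = 2^(2 + 1) + 2^2 + 2. Bump = 111. G_1 = 110.
G_1 = 110. HB_3(110) = 3^(3 + 1) + 3^3 + 2. Bump = 1282. G_2 = 1281.
G_2 = 1281. HB_4(1281) = 4^(4 + 1) + 4^4 + 1. Bump = 18751. G_3 = 18750.
G_3 = 18750. HB_5(18750) = 5^(5 + 1) + 5^5. Bump = 326592. G_4 = 326591.
G_4 = 326591. HB_6(326591) = 6^(6 + 1) + 5·6^5 + 5·6^4 + 5·6^3 + 5·6^2 + 5·6 + 5. Bump = 5862841. G_5 = 5862840.
G_5 = 5862840. HB_7(5862840) = 7^(7 + 1) + 5·7^5 + 5·7^4 + 5·7^3 + 5·7^2 + 5·7 + 4. Bump = 134404972. G_6 = 134404971.
G_6 = 134404971. HB_8(134404971) = 8^(8 + 1) + 5·8^5 + 5·8^4 + 5·8^3 + 5·8^2 + 5·8 + 3. Bump = 3487116549. G_7 = 3487116548.
G_7 = 3487116548. HB_9(3487116548) = 9^(9 + 1) + 5·9^5 + 5·9^4 + 5·9^3 + 5·9^2 + 5·9 + 2. Bump = 100000555552. G_8 = 100000555551.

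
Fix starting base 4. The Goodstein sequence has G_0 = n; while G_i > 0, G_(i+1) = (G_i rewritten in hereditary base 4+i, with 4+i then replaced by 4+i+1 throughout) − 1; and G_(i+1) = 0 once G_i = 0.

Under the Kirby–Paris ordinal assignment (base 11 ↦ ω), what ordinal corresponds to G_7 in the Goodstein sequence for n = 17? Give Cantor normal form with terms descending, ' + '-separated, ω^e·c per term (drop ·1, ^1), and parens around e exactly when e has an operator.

ω·5

[0] 17 ≡ 4^2 + 1 (base 4). Lift 5: 26. −1: 25.
[1] 25 ≡ 5^2 (base 5). Lift 6: 36. −1: 35.
[2] 35 ≡ 5·6 + 5 (base 6). Lift 7: 40. −1: 39.
[3] 39 ≡ 5·7 + 4 (base 7). Lift 8: 44. −1: 43.
[4] 43 ≡ 5·8 + 3 (base 8). Lift 9: 48. −1: 47.
[5] 47 ≡ 5·9 + 2 (base 9). Lift 10: 52. −1: 51.
[6] 51 ≡ 5·10 + 1 (base 10). Lift 11: 56. −1: 55.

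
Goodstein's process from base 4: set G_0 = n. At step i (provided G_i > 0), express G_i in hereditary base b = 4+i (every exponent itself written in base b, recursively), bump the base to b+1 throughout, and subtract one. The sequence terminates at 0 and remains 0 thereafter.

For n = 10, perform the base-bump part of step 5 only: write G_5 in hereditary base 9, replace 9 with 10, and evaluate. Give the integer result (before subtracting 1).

14

base 4: 10 = 2·4 + 2; at 5: 2·5 + 2 = 12; next = 11
base 5: 11 = 2·5 + 1; at 6: 2·6 + 1 = 13; next = 12
base 6: 12 = 2·6; at 7: 2·7 = 14; next = 13
base 7: 13 = 7 + 6; at 8: 8 + 6 = 14; next = 13
base 8: 13 = 8 + 5; at 9: 9 + 5 = 14; next = 13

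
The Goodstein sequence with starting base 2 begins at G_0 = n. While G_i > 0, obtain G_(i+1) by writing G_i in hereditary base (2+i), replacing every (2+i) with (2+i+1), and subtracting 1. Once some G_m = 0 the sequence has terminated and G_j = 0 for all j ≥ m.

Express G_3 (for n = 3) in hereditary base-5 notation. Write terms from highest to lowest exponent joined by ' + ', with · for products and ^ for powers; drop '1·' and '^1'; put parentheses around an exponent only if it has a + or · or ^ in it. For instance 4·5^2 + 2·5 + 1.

2

base 2: 3 = 2 + 1; at 3: 3 + 1 = 4; next = 3
base 3: 3 = 3; at 4: 4 = 4; next = 3
base 4: 3 = 3; at 5: 3 = 3; next = 2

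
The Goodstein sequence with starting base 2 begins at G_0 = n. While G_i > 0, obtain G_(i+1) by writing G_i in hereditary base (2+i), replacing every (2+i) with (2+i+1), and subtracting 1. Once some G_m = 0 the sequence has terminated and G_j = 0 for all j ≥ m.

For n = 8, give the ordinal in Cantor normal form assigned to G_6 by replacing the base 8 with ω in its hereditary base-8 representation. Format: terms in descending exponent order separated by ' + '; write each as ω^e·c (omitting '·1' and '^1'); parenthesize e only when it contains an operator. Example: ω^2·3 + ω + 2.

step 0: 8 = 2^(2 + 1); sub 3 for 2: 3^(3 + 1); = 81; G_1 = 81−1 = 80
step 1: 80 = 2·3^3 + 2·3^2 + 2·3 + 2; sub 4 for 3: 2·4^4 + 2·4^2 + 2·4 + 2; = 554; G_2 = 554−1 = 553
step 2: 553 = 2·4^4 + 2·4^2 + 2·4 + 1; sub 5 for 4: 2·5^5 + 2·5^2 + 2·5 + 1; = 6311; G_3 = 6311−1 = 6310
step 3: 6310 = 2·5^5 + 2·5^2 + 2·5; sub 6 for 5: 2·6^6 + 2·6^2 + 2·6; = 93396; G_4 = 93396−1 = 93395
step 4: 93395 = 2·6^6 + 2·6^2 + 6 + 5; sub 7 for 6: 2·7^7 + 2·7^2 + 7 + 5; = 1647196; G_5 = 1647196−1 = 1647195
step 5: 1647195 = 2·7^7 + 2·7^2 + 7 + 4; sub 8 for 7: 2·8^8 + 2·8^2 + 8 + 4; = 33554572; G_6 = 33554572−1 = 33554571

ω^ω·2 + ω^2·2 + ω + 3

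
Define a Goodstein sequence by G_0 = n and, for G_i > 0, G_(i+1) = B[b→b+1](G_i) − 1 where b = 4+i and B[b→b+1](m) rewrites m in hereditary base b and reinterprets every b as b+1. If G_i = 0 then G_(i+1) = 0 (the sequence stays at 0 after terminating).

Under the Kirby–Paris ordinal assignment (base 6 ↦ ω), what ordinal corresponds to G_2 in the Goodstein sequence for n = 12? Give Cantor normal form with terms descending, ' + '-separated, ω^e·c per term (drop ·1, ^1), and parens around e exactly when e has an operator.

step 0: 12 = 3·4; sub 5 for 4: 3·5; = 15; G_1 = 15−1 = 14
step 1: 14 = 2·5 + 4; sub 6 for 5: 2·6 + 4; = 16; G_2 = 16−1 = 15
step 2: 15 = 2·6 + 3; sub 7 for 6: 2·7 + 3; = 17; G_3 = 17−1 = 16

ω·2 + 3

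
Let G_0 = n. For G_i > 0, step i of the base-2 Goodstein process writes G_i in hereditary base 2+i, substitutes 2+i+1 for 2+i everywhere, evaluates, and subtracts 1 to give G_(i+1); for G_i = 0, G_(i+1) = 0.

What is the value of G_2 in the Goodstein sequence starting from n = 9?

G_0=9  [base 2] 2^(2 + 1) + 1  →[2↦3]→  3^(3 + 1) + 1 = 82  −1 ⇒ G_1=81
G_1=81  [base 3] 3^(3 + 1)  →[3↦4]→  4^(4 + 1) = 1024  −1 ⇒ G_2=1023

1023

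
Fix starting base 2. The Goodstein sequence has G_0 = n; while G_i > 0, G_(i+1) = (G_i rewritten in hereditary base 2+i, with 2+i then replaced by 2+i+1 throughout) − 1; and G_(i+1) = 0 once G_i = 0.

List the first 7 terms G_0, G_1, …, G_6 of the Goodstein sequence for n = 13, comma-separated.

i=0: 13 = 2^(2 + 1) + 2^2 + 1 (b=2); 2→3: 3^(3 + 1) + 3^3 + 1 = 109; 109−1 = 108
i=1: 108 = 3^(3 + 1) + 3^3 (b=3); 3→4: 4^(4 + 1) + 4^4 = 1280; 1280−1 = 1279
i=2: 1279 = 4^(4 + 1) + 3·4^3 + 3·4^2 + 3·4 + 3 (b=4); 4→5: 5^(5 + 1) + 3·5^3 + 3·5^2 + 3·5 + 3 = 16093; 16093−1 = 16092
i=3: 16092 = 5^(5 + 1) + 3·5^3 + 3·5^2 + 3·5 + 2 (b=5); 5→6: 6^(6 + 1) + 3·6^3 + 3·6^2 + 3·6 + 2 = 280712; 280712−1 = 280711
i=4: 280711 = 6^(6 + 1) + 3·6^3 + 3·6^2 + 3·6 + 1 (b=6); 6→7: 7^(7 + 1) + 3·7^3 + 3·7^2 + 3·7 + 1 = 5765999; 5765999−1 = 5765998
i=5: 5765998 = 7^(7 + 1) + 3·7^3 + 3·7^2 + 3·7 (b=7); 7→8: 8^(8 + 1) + 3·8^3 + 3·8^2 + 3·8 = 134219480; 134219480−1 = 134219479

13, 108, 1279, 16092, 280711, 5765998, 134219479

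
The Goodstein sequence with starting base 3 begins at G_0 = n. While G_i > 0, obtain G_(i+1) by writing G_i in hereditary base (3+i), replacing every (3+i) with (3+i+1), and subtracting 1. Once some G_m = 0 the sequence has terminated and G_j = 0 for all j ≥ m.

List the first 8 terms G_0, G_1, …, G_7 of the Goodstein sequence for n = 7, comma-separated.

G_0 = 7. HB_3(7) = 2·3 + 1. Bump = 9. G_1 = 8.
G_1 = 8. HB_4(8) = 2·4. Bump = 10. G_2 = 9.
G_2 = 9. HB_5(9) = 5 + 4. Bump = 10. G_3 = 9.
G_3 = 9. HB_6(9) = 6 + 3. Bump = 10. G_4 = 9.
G_4 = 9. HB_7(9) = 7 + 2. Bump = 10. G_5 = 9.
G_5 = 9. HB_8(9) = 8 + 1. Bump = 10. G_6 = 9.
G_6 = 9. HB_9(9) = 9. Bump = 10. G_7 = 9.

7, 8, 9, 9, 9, 9, 9, 9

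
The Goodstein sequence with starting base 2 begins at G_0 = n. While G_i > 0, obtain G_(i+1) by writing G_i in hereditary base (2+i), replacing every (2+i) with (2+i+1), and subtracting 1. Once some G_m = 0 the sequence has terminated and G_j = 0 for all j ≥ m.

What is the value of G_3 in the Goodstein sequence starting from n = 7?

i=0: 7 = 2^2 + 2 + 1 (b=2); 2→3: 3^3 + 3 + 1 = 31; 31−1 = 30
i=1: 30 = 3^3 + 3 (b=3); 3→4: 4^4 + 4 = 260; 260−1 = 259
i=2: 259 = 4^4 + 3 (b=4); 4→5: 5^5 + 3 = 3128; 3128−1 = 3127
i=3: 3127 = 5^5 + 2 (b=5); 5→6: 6^6 + 2 = 46658; 46658−1 = 46657

3127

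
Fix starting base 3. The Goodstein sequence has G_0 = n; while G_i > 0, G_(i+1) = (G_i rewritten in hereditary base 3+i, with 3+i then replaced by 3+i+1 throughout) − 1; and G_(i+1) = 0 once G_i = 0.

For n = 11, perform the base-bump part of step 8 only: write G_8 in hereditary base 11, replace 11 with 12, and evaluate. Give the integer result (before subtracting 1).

60

[0] 11 ≡ 3^2 + 2 (base 3). Lift 4: 18. −1: 17.
[1] 17 ≡ 4^2 + 1 (base 4). Lift 5: 26. −1: 25.
[2] 25 ≡ 5^2 (base 5). Lift 6: 36. −1: 35.
[3] 35 ≡ 5·6 + 5 (base 6). Lift 7: 40. −1: 39.
[4] 39 ≡ 5·7 + 4 (base 7). Lift 8: 44. −1: 43.
[5] 43 ≡ 5·8 + 3 (base 8). Lift 9: 48. −1: 47.
[6] 47 ≡ 5·9 + 2 (base 9). Lift 10: 52. −1: 51.
[7] 51 ≡ 5·10 + 1 (base 10). Lift 11: 56. −1: 55.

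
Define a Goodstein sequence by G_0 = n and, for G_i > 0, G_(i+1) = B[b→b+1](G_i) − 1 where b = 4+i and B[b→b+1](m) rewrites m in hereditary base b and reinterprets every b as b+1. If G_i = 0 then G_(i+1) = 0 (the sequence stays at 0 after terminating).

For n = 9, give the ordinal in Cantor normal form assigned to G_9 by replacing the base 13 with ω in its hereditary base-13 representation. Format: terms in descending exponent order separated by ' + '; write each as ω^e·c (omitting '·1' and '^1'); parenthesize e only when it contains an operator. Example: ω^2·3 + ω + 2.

G_0=9  [base 4] 2·4 + 1  →[4↦5]→  2·5 + 1 = 11  −1 ⇒ G_1=10
G_1=10  [base 5] 2·5  →[5↦6]→  2·6 = 12  −1 ⇒ G_2=11
G_2=11  [base 6] 6 + 5  →[6↦7]→  7 + 5 = 12  −1 ⇒ G_3=11
G_3=11  [base 7] 7 + 4  →[7↦8]→  8 + 4 = 12  −1 ⇒ G_4=11
G_4=11  [base 8] 8 + 3  →[8↦9]→  9 + 3 = 12  −1 ⇒ G_5=11
G_5=11  [base 9] 9 + 2  →[9↦10]→  10 + 2 = 12  −1 ⇒ G_6=11
G_6=11  [base 10] 10 + 1  →[10↦11]→  11 + 1 = 12  −1 ⇒ G_7=11
G_7=11  [base 11] 11  →[11↦12]→  12 = 12  −1 ⇒ G_8=11
G_8=11  [base 12] 11  →[12↦13]→  11 = 11  −1 ⇒ G_9=10

10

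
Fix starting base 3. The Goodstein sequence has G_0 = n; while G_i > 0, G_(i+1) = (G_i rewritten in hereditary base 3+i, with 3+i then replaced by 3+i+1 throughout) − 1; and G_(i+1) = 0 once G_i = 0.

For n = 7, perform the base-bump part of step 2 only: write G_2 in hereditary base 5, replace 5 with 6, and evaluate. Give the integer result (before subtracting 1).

10

(0) 7|_3 = 2·3 + 1 ↦ 2·4 + 1|_4 = 9 ⇒ 8
(1) 8|_4 = 2·4 ↦ 2·5|_5 = 10 ⇒ 9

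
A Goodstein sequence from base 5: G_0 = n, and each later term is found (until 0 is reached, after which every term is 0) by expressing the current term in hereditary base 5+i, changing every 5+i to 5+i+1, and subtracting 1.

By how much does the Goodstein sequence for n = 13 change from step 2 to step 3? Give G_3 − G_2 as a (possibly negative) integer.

base 5: 13 = 2·5 + 3; at 6: 2·6 + 3 = 15; next = 14
base 6: 14 = 2·6 + 2; at 7: 2·7 + 2 = 16; next = 15
base 7: 15 = 2·7 + 1; at 8: 2·8 + 1 = 17; next = 16

1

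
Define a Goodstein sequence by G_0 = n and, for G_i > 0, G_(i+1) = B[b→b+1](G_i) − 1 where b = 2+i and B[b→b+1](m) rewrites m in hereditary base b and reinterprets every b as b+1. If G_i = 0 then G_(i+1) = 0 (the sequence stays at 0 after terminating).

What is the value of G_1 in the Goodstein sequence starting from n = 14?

G_0 = 14. HB_2(14) = 2^(2 + 1) + 2^2 + 2. Bump = 111. G_1 = 110.
G_1 = 110. HB_3(110) = 3^(3 + 1) + 3^3 + 2. Bump = 1282. G_2 = 1281.

110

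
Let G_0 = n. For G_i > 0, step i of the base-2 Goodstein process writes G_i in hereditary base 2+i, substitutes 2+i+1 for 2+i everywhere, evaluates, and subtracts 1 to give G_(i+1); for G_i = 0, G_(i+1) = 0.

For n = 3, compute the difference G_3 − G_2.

G_0 = 3. HB_2(3) = 2 + 1. Bump = 4. G_1 = 3.
G_1 = 3. HB_3(3) = 3. Bump = 4. G_2 = 3.
G_2 = 3. HB_4(3) = 3. Bump = 3. G_3 = 2.

-1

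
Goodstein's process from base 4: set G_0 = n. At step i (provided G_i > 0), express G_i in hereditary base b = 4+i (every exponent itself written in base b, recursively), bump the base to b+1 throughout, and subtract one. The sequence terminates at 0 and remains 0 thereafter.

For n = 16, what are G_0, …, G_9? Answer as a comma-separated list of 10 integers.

i=0: 16 = 4^2 (b=4); 4→5: 5^2 = 25; 25−1 = 24
i=1: 24 = 4·5 + 4 (b=5); 5→6: 4·6 + 4 = 28; 28−1 = 27
i=2: 27 = 4·6 + 3 (b=6); 6→7: 4·7 + 3 = 31; 31−1 = 30
i=3: 30 = 4·7 + 2 (b=7); 7→8: 4·8 + 2 = 34; 34−1 = 33
i=4: 33 = 4·8 + 1 (b=8); 8→9: 4·9 + 1 = 37; 37−1 = 36
i=5: 36 = 4·9 (b=9); 9→10: 4·10 = 40; 40−1 = 39
i=6: 39 = 3·10 + 9 (b=10); 10→11: 3·11 + 9 = 42; 42−1 = 41
i=7: 41 = 3·11 + 8 (b=11); 11→12: 3·12 + 8 = 44; 44−1 = 43
i=8: 43 = 3·12 + 7 (b=12); 12→13: 3·13 + 7 = 46; 46−1 = 45

16, 24, 27, 30, 33, 36, 39, 41, 43, 45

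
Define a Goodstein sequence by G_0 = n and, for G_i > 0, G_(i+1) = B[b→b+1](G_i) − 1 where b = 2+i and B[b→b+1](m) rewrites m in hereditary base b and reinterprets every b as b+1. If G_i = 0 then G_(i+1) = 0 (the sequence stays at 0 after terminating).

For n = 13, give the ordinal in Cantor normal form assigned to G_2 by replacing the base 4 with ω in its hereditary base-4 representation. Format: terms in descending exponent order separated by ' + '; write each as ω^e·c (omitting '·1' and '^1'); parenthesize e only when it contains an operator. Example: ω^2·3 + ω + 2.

(0) 13|_2 = 2^(2 + 1) + 2^2 + 1 ↦ 3^(3 + 1) + 3^3 + 1|_3 = 109 ⇒ 108
(1) 108|_3 = 3^(3 + 1) + 3^3 ↦ 4^(4 + 1) + 4^4|_4 = 1280 ⇒ 1279
(2) 1279|_4 = 4^(4 + 1) + 3·4^3 + 3·4^2 + 3·4 + 3 ↦ 5^(5 + 1) + 3·5^3 + 3·5^2 + 3·5 + 3|_5 = 16093 ⇒ 16092

ω^(ω + 1) + ω^3·3 + ω^2·3 + ω·3 + 3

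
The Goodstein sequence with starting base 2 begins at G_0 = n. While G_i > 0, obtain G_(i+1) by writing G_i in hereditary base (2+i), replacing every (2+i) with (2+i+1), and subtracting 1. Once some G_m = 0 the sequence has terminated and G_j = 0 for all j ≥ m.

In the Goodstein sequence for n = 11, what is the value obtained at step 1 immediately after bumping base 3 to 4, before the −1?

step 0: 11 = 2^(2 + 1) + 2 + 1; sub 3 for 2: 3^(3 + 1) + 3 + 1; = 85; G_1 = 85−1 = 84
step 1: 84 = 3^(3 + 1) + 3; sub 4 for 3: 4^(4 + 1) + 4; = 1028; G_2 = 1028−1 = 1027

1028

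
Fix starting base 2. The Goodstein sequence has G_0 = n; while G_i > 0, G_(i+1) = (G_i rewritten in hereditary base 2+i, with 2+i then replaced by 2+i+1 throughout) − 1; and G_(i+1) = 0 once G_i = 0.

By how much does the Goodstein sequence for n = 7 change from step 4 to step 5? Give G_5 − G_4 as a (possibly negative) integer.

[0] 7 ≡ 2^2 + 2 + 1 (base 2). Lift 3: 31. −1: 30.
[1] 30 ≡ 3^3 + 3 (base 3). Lift 4: 260. −1: 259.
[2] 259 ≡ 4^4 + 3 (base 4). Lift 5: 3128. −1: 3127.
[3] 3127 ≡ 5^5 + 2 (base 5). Lift 6: 46658. −1: 46657.
[4] 46657 ≡ 6^6 + 1 (base 6). Lift 7: 823544. −1: 823543.

776886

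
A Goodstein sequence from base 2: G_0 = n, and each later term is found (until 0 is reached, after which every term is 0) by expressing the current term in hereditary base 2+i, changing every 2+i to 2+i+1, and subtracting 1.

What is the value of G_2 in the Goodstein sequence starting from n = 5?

255

[0] 5 ≡ 2^2 + 1 (base 2). Lift 3: 28. −1: 27.
[1] 27 ≡ 3^3 (base 3). Lift 4: 256. −1: 255.
[2] 255 ≡ 3·4^3 + 3·4^2 + 3·4 + 3 (base 4). Lift 5: 468. −1: 467.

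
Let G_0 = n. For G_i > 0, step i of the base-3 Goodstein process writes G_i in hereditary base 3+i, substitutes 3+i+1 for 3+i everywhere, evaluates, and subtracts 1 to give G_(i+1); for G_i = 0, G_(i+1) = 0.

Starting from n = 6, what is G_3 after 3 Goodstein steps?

7

6 —HB3→ 2·3 —bump→ 2·4 = 8 —(−1)→ 7
7 —HB4→ 4 + 3 —bump→ 5 + 3 = 8 —(−1)→ 7
7 —HB5→ 5 + 2 —bump→ 6 + 2 = 8 —(−1)→ 7
7 —HB6→ 6 + 1 —bump→ 7 + 1 = 8 —(−1)→ 7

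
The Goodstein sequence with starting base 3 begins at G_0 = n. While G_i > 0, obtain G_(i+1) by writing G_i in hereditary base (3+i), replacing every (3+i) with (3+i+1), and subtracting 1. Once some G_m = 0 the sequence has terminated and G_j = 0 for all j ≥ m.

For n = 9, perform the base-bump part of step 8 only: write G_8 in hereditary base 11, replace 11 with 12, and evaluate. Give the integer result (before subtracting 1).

step 0: 9 = 3^2; sub 4 for 3: 4^2; = 16; G_1 = 16−1 = 15
step 1: 15 = 3·4 + 3; sub 5 for 4: 3·5 + 3; = 18; G_2 = 18−1 = 17
step 2: 17 = 3·5 + 2; sub 6 for 5: 3·6 + 2; = 20; G_3 = 20−1 = 19
step 3: 19 = 3·6 + 1; sub 7 for 6: 3·7 + 1; = 22; G_4 = 22−1 = 21
step 4: 21 = 3·7; sub 8 for 7: 3·8; = 24; G_5 = 24−1 = 23
step 5: 23 = 2·8 + 7; sub 9 for 8: 2·9 + 7; = 25; G_6 = 25−1 = 24
step 6: 24 = 2·9 + 6; sub 10 for 9: 2·10 + 6; = 26; G_7 = 26−1 = 25
step 7: 25 = 2·10 + 5; sub 11 for 10: 2·11 + 5; = 27; G_8 = 27−1 = 26
step 8: 26 = 2·11 + 4; sub 12 for 11: 2·12 + 4; = 28; G_9 = 28−1 = 27

28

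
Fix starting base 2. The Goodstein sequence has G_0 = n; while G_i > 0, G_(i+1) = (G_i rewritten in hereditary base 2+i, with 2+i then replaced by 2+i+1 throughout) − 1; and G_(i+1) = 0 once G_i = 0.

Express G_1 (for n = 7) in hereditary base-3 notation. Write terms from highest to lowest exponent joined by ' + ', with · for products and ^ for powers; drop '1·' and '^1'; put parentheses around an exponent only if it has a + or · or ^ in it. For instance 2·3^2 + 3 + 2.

i=0: 7 = 2^2 + 2 + 1 (b=2); 2→3: 3^3 + 3 + 1 = 31; 31−1 = 30
i=1: 30 = 3^3 + 3 (b=3); 3→4: 4^4 + 4 = 260; 260−1 = 259

3^3 + 3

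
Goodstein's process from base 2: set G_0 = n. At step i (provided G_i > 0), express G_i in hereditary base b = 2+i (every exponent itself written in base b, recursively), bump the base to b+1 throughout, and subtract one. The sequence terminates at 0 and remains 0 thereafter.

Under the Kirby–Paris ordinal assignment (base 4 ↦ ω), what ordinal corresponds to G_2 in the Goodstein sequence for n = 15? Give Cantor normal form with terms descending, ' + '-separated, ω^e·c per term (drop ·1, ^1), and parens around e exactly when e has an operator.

ω^(ω + 1) + ω^ω + 3

15 —HB2→ 2^(2 + 1) + 2^2 + 2 + 1 —bump→ 3^(3 + 1) + 3^3 + 3 + 1 = 112 —(−1)→ 111
111 —HB3→ 3^(3 + 1) + 3^3 + 3 —bump→ 4^(4 + 1) + 4^4 + 4 = 1284 —(−1)→ 1283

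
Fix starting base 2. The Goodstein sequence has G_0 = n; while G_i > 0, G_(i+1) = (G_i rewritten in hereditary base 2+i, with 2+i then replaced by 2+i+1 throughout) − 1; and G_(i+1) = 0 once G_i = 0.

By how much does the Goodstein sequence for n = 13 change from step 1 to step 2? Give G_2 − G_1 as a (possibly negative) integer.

1171

(0) 13|_2 = 2^(2 + 1) + 2^2 + 1 ↦ 3^(3 + 1) + 3^3 + 1|_3 = 109 ⇒ 108
(1) 108|_3 = 3^(3 + 1) + 3^3 ↦ 4^(4 + 1) + 4^4|_4 = 1280 ⇒ 1279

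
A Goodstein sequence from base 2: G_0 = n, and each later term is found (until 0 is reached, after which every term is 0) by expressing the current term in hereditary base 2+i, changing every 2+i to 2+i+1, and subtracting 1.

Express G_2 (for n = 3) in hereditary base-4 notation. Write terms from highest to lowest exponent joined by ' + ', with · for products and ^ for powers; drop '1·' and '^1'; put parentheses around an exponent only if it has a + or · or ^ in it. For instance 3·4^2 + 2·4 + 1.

(0) 3|_2 = 2 + 1 ↦ 3 + 1|_3 = 4 ⇒ 3
(1) 3|_3 = 3 ↦ 4|_4 = 4 ⇒ 3
(2) 3|_4 = 3 ↦ 3|_5 = 3 ⇒ 2

3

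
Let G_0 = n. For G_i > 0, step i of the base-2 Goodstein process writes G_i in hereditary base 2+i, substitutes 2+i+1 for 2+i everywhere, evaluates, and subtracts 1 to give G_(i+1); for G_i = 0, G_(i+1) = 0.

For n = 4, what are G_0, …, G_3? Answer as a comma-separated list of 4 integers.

i=0: 4 = 2^2 (b=2); 2→3: 3^3 = 27; 27−1 = 26
i=1: 26 = 2·3^2 + 2·3 + 2 (b=3); 3→4: 2·4^2 + 2·4 + 2 = 42; 42−1 = 41
i=2: 41 = 2·4^2 + 2·4 + 1 (b=4); 4→5: 2·5^2 + 2·5 + 1 = 61; 61−1 = 60

4, 26, 41, 60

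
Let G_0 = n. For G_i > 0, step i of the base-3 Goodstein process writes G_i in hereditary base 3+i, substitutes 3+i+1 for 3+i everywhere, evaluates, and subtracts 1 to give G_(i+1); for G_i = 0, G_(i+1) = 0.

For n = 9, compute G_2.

G_0=9  [base 3] 3^2  →[3↦4]→  4^2 = 16  −1 ⇒ G_1=15
G_1=15  [base 4] 3·4 + 3  →[4↦5]→  3·5 + 3 = 18  −1 ⇒ G_2=17
G_2=17  [base 5] 3·5 + 2  →[5↦6]→  3·6 + 2 = 20  −1 ⇒ G_3=19

17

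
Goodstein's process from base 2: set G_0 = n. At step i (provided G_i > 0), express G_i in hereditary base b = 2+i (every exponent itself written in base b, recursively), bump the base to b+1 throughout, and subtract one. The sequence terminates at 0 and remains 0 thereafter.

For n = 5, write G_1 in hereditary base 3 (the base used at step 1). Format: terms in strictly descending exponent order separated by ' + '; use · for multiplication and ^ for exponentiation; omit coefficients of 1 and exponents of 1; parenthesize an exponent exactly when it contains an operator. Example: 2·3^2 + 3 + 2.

5 —HB2→ 2^2 + 1 —bump→ 3^3 + 1 = 28 —(−1)→ 27
27 —HB3→ 3^3 —bump→ 4^4 = 256 —(−1)→ 255

3^3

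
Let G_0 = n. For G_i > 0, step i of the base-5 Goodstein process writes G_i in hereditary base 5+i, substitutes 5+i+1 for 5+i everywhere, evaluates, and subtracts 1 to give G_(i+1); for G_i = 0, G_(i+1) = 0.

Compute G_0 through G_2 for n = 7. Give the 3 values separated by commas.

7, 7, 7

G_0=7  [base 5] 5 + 2  →[5↦6]→  6 + 2 = 8  −1 ⇒ G_1=7
G_1=7  [base 6] 6 + 1  →[6↦7]→  7 + 1 = 8  −1 ⇒ G_2=7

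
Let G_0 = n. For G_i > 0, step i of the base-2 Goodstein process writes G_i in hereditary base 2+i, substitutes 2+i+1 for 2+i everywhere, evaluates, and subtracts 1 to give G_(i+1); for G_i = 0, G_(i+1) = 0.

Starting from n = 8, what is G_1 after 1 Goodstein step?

80

8 —HB2→ 2^(2 + 1) —bump→ 3^(3 + 1) = 81 —(−1)→ 80
80 —HB3→ 2·3^3 + 2·3^2 + 2·3 + 2 —bump→ 2·4^4 + 2·4^2 + 2·4 + 2 = 554 —(−1)→ 553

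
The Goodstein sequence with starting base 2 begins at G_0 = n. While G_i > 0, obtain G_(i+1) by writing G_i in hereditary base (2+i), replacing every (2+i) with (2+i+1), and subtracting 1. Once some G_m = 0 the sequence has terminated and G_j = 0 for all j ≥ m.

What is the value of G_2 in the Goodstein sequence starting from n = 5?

255

G_0 = 5. HB_2(5) = 2^2 + 1. Bump = 28. G_1 = 27.
G_1 = 27. HB_3(27) = 3^3. Bump = 256. G_2 = 255.
G_2 = 255. HB_4(255) = 3·4^3 + 3·4^2 + 3·4 + 3. Bump = 468. G_3 = 467.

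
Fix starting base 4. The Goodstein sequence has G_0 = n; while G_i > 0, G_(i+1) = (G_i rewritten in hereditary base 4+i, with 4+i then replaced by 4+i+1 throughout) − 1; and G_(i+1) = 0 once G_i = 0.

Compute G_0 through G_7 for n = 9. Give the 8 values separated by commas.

9, 10, 11, 11, 11, 11, 11, 11

G_0=9  [base 4] 2·4 + 1  →[4↦5]→  2·5 + 1 = 11  −1 ⇒ G_1=10
G_1=10  [base 5] 2·5  →[5↦6]→  2·6 = 12  −1 ⇒ G_2=11
G_2=11  [base 6] 6 + 5  →[6↦7]→  7 + 5 = 12  −1 ⇒ G_3=11
G_3=11  [base 7] 7 + 4  →[7↦8]→  8 + 4 = 12  −1 ⇒ G_4=11
G_4=11  [base 8] 8 + 3  →[8↦9]→  9 + 3 = 12  −1 ⇒ G_5=11
G_5=11  [base 9] 9 + 2  →[9↦10]→  10 + 2 = 12  −1 ⇒ G_6=11
G_6=11  [base 10] 10 + 1  →[10↦11]→  11 + 1 = 12  −1 ⇒ G_7=11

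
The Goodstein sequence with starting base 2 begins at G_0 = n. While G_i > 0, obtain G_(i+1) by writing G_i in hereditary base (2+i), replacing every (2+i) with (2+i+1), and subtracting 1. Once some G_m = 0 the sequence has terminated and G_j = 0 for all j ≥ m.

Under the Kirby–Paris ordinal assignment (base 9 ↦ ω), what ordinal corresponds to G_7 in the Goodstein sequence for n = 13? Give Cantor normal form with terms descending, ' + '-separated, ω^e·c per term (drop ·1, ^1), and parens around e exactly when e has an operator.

ω^(ω + 1) + ω^3·3 + ω^2·3 + ω·2 + 6

step 0: 13 = 2^(2 + 1) + 2^2 + 1; sub 3 for 2: 3^(3 + 1) + 3^3 + 1; = 109; G_1 = 109−1 = 108
step 1: 108 = 3^(3 + 1) + 3^3; sub 4 for 3: 4^(4 + 1) + 4^4; = 1280; G_2 = 1280−1 = 1279
step 2: 1279 = 4^(4 + 1) + 3·4^3 + 3·4^2 + 3·4 + 3; sub 5 for 4: 5^(5 + 1) + 3·5^3 + 3·5^2 + 3·5 + 3; = 16093; G_3 = 16093−1 = 16092
step 3: 16092 = 5^(5 + 1) + 3·5^3 + 3·5^2 + 3·5 + 2; sub 6 for 5: 6^(6 + 1) + 3·6^3 + 3·6^2 + 3·6 + 2; = 280712; G_4 = 280712−1 = 280711
step 4: 280711 = 6^(6 + 1) + 3·6^3 + 3·6^2 + 3·6 + 1; sub 7 for 6: 7^(7 + 1) + 3·7^3 + 3·7^2 + 3·7 + 1; = 5765999; G_5 = 5765999−1 = 5765998
step 5: 5765998 = 7^(7 + 1) + 3·7^3 + 3·7^2 + 3·7; sub 8 for 7: 8^(8 + 1) + 3·8^3 + 3·8^2 + 3·8; = 134219480; G_6 = 134219480−1 = 134219479
step 6: 134219479 = 8^(8 + 1) + 3·8^3 + 3·8^2 + 2·8 + 7; sub 9 for 8: 9^(9 + 1) + 3·9^3 + 3·9^2 + 2·9 + 7; = 3486786856; G_7 = 3486786856−1 = 3486786855
step 7: 3486786855 = 9^(9 + 1) + 3·9^3 + 3·9^2 + 2·9 + 6; sub 10 for 9: 10^(10 + 1) + 3·10^3 + 3·10^2 + 2·10 + 6; = 100000003326; G_8 = 100000003326−1 = 100000003325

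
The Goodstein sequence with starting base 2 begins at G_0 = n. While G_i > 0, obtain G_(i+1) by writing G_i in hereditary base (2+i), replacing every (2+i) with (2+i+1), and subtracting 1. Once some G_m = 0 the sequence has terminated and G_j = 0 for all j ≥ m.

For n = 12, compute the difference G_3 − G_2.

14620

step 0: 12 = 2^(2 + 1) + 2^2; sub 3 for 2: 3^(3 + 1) + 3^3; = 108; G_1 = 108−1 = 107
step 1: 107 = 3^(3 + 1) + 2·3^2 + 2·3 + 2; sub 4 for 3: 4^(4 + 1) + 2·4^2 + 2·4 + 2; = 1066; G_2 = 1066−1 = 1065
step 2: 1065 = 4^(4 + 1) + 2·4^2 + 2·4 + 1; sub 5 for 4: 5^(5 + 1) + 2·5^2 + 2·5 + 1; = 15686; G_3 = 15686−1 = 15685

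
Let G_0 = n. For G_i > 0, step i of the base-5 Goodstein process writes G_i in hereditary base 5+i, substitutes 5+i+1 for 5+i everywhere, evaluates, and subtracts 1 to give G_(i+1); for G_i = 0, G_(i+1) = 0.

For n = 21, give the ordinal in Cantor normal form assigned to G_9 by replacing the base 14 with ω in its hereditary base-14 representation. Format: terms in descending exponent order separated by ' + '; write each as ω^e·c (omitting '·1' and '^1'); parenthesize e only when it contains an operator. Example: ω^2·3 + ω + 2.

ω·2 + 13

step 0: 21 = 4·5 + 1; sub 6 for 5: 4·6 + 1; = 25; G_1 = 25−1 = 24
step 1: 24 = 4·6; sub 7 for 6: 4·7; = 28; G_2 = 28−1 = 27
step 2: 27 = 3·7 + 6; sub 8 for 7: 3·8 + 6; = 30; G_3 = 30−1 = 29
step 3: 29 = 3·8 + 5; sub 9 for 8: 3·9 + 5; = 32; G_4 = 32−1 = 31
step 4: 31 = 3·9 + 4; sub 10 for 9: 3·10 + 4; = 34; G_5 = 34−1 = 33
step 5: 33 = 3·10 + 3; sub 11 for 10: 3·11 + 3; = 36; G_6 = 36−1 = 35
step 6: 35 = 3·11 + 2; sub 12 for 11: 3·12 + 2; = 38; G_7 = 38−1 = 37
step 7: 37 = 3·12 + 1; sub 13 for 12: 3·13 + 1; = 40; G_8 = 40−1 = 39
step 8: 39 = 3·13; sub 14 for 13: 3·14; = 42; G_9 = 42−1 = 41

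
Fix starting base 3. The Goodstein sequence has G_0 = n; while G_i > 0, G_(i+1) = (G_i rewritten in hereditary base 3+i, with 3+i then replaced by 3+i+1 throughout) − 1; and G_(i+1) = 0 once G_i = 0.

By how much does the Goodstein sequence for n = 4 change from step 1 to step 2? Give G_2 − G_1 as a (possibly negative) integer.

0

i=0: 4 = 3 + 1 (b=3); 3→4: 4 + 1 = 5; 5−1 = 4
i=1: 4 = 4 (b=4); 4→5: 5 = 5; 5−1 = 4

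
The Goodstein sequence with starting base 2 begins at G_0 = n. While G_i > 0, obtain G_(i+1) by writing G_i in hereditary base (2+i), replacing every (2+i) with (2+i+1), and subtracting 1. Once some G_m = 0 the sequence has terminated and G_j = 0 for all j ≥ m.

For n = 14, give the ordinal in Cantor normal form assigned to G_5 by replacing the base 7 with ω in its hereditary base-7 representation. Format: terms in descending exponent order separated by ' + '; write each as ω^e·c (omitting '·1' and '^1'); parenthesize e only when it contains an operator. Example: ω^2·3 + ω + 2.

G_0 = 14. HB_2(14) = 2^(2 + 1) + 2^2 + 2. Bump = 111. G_1 = 110.
G_1 = 110. HB_3(110) = 3^(3 + 1) + 3^3 + 2. Bump = 1282. G_2 = 1281.
G_2 = 1281. HB_4(1281) = 4^(4 + 1) + 4^4 + 1. Bump = 18751. G_3 = 18750.
G_3 = 18750. HB_5(18750) = 5^(5 + 1) + 5^5. Bump = 326592. G_4 = 326591.
G_4 = 326591. HB_6(326591) = 6^(6 + 1) + 5·6^5 + 5·6^4 + 5·6^3 + 5·6^2 + 5·6 + 5. Bump = 5862841. G_5 = 5862840.

ω^(ω + 1) + ω^5·5 + ω^4·5 + ω^3·5 + ω^2·5 + ω·5 + 4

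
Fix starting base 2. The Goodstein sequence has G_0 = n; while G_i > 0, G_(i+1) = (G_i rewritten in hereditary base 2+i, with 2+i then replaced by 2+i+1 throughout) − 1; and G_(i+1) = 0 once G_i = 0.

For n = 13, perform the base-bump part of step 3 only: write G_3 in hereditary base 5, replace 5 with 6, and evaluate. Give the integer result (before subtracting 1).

base 2: 13 = 2^(2 + 1) + 2^2 + 1; at 3: 3^(3 + 1) + 3^3 + 1 = 109; next = 108
base 3: 108 = 3^(3 + 1) + 3^3; at 4: 4^(4 + 1) + 4^4 = 1280; next = 1279
base 4: 1279 = 4^(4 + 1) + 3·4^3 + 3·4^2 + 3·4 + 3; at 5: 5^(5 + 1) + 3·5^3 + 3·5^2 + 3·5 + 3 = 16093; next = 16092
base 5: 16092 = 5^(5 + 1) + 3·5^3 + 3·5^2 + 3·5 + 2; at 6: 6^(6 + 1) + 3·6^3 + 3·6^2 + 3·6 + 2 = 280712; next = 280711

280712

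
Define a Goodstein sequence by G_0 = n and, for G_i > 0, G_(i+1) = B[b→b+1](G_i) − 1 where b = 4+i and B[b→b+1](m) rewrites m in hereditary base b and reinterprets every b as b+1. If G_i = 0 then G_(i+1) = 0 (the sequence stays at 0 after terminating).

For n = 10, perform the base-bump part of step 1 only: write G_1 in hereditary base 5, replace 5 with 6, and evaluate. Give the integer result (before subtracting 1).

[0] 10 ≡ 2·4 + 2 (base 4). Lift 5: 12. −1: 11.
[1] 11 ≡ 2·5 + 1 (base 5). Lift 6: 13. −1: 12.

13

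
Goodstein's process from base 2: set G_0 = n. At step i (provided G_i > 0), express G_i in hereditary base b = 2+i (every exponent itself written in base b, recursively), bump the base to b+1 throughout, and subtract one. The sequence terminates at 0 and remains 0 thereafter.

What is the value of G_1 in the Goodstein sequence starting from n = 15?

111

step 0: 15 = 2^(2 + 1) + 2^2 + 2 + 1; sub 3 for 2: 3^(3 + 1) + 3^3 + 3 + 1; = 112; G_1 = 112−1 = 111
step 1: 111 = 3^(3 + 1) + 3^3 + 3; sub 4 for 3: 4^(4 + 1) + 4^4 + 4; = 1284; G_2 = 1284−1 = 1283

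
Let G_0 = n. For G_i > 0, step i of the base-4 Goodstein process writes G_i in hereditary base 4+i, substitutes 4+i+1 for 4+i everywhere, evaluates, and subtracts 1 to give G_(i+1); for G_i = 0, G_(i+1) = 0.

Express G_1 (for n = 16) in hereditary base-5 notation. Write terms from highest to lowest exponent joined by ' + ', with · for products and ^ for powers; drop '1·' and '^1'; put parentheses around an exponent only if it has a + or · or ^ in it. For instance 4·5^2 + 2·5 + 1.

4·5 + 4

[0] 16 ≡ 4^2 (base 4). Lift 5: 25. −1: 24.
[1] 24 ≡ 4·5 + 4 (base 5). Lift 6: 28. −1: 27.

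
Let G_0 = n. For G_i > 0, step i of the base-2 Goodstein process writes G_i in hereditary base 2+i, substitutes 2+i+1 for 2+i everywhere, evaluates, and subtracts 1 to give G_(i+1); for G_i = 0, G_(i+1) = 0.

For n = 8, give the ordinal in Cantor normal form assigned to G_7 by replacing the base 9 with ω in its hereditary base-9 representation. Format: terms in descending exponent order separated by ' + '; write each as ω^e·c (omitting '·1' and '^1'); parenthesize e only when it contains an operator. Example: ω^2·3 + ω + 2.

ω^ω·2 + ω^2·2 + ω + 2

8 —HB2→ 2^(2 + 1) —bump→ 3^(3 + 1) = 81 —(−1)→ 80
80 —HB3→ 2·3^3 + 2·3^2 + 2·3 + 2 —bump→ 2·4^4 + 2·4^2 + 2·4 + 2 = 554 —(−1)→ 553
553 —HB4→ 2·4^4 + 2·4^2 + 2·4 + 1 —bump→ 2·5^5 + 2·5^2 + 2·5 + 1 = 6311 —(−1)→ 6310
6310 —HB5→ 2·5^5 + 2·5^2 + 2·5 —bump→ 2·6^6 + 2·6^2 + 2·6 = 93396 —(−1)→ 93395
93395 —HB6→ 2·6^6 + 2·6^2 + 6 + 5 —bump→ 2·7^7 + 2·7^2 + 7 + 5 = 1647196 —(−1)→ 1647195
1647195 —HB7→ 2·7^7 + 2·7^2 + 7 + 4 —bump→ 2·8^8 + 2·8^2 + 8 + 4 = 33554572 —(−1)→ 33554571
33554571 —HB8→ 2·8^8 + 2·8^2 + 8 + 3 —bump→ 2·9^9 + 2·9^2 + 9 + 3 = 774841152 —(−1)→ 774841151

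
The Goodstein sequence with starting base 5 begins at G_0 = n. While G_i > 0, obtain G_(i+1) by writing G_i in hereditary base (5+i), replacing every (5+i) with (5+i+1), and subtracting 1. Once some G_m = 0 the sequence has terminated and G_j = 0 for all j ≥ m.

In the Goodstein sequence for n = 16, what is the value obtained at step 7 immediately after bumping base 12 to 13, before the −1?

16 —HB5→ 3·5 + 1 —bump→ 3·6 + 1 = 19 —(−1)→ 18
18 —HB6→ 3·6 —bump→ 3·7 = 21 —(−1)→ 20
20 —HB7→ 2·7 + 6 —bump→ 2·8 + 6 = 22 —(−1)→ 21
21 —HB8→ 2·8 + 5 —bump→ 2·9 + 5 = 23 —(−1)→ 22
22 —HB9→ 2·9 + 4 —bump→ 2·10 + 4 = 24 —(−1)→ 23
23 —HB10→ 2·10 + 3 —bump→ 2·11 + 3 = 25 —(−1)→ 24
24 —HB11→ 2·11 + 2 —bump→ 2·12 + 2 = 26 —(−1)→ 25

27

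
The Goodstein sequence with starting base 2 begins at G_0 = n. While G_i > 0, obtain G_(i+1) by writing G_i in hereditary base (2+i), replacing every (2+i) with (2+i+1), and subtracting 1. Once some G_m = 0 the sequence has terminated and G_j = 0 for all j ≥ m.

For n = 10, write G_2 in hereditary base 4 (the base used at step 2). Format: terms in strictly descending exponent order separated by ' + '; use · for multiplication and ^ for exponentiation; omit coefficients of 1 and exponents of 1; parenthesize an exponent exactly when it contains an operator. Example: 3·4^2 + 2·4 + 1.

base 2: 10 = 2^(2 + 1) + 2; at 3: 3^(3 + 1) + 3 = 84; next = 83
base 3: 83 = 3^(3 + 1) + 2; at 4: 4^(4 + 1) + 2 = 1026; next = 1025
base 4: 1025 = 4^(4 + 1) + 1; at 5: 5^(5 + 1) + 1 = 15626; next = 15625

4^(4 + 1) + 1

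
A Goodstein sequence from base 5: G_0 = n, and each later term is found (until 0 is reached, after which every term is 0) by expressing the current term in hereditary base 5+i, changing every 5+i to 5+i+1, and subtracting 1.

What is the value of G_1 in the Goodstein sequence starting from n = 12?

G_0 = 12. HB_5(12) = 2·5 + 2. Bump = 14. G_1 = 13.
G_1 = 13. HB_6(13) = 2·6 + 1. Bump = 15. G_2 = 14.

13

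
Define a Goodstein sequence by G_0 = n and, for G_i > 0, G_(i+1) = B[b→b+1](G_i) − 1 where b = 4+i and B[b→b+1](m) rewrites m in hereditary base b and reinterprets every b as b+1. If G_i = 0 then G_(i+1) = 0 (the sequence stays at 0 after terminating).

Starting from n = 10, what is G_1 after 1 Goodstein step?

11

step 0: 10 = 2·4 + 2; sub 5 for 4: 2·5 + 2; = 12; G_1 = 12−1 = 11
step 1: 11 = 2·5 + 1; sub 6 for 5: 2·6 + 1; = 13; G_2 = 13−1 = 12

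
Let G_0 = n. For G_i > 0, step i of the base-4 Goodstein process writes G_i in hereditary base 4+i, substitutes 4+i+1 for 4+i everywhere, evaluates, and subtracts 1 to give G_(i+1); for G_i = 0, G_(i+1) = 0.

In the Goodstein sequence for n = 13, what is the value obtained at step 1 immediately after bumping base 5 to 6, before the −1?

13 —HB4→ 3·4 + 1 —bump→ 3·5 + 1 = 16 —(−1)→ 15
15 —HB5→ 3·5 —bump→ 3·6 = 18 —(−1)→ 17

18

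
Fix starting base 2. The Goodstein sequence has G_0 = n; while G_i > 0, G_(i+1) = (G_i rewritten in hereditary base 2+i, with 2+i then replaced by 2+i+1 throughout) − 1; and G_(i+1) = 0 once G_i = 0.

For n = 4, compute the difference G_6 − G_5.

30

4 —HB2→ 2^2 —bump→ 3^3 = 27 —(−1)→ 26
26 —HB3→ 2·3^2 + 2·3 + 2 —bump→ 2·4^2 + 2·4 + 2 = 42 —(−1)→ 41
41 —HB4→ 2·4^2 + 2·4 + 1 —bump→ 2·5^2 + 2·5 + 1 = 61 —(−1)→ 60
60 —HB5→ 2·5^2 + 2·5 —bump→ 2·6^2 + 2·6 = 84 —(−1)→ 83
83 —HB6→ 2·6^2 + 6 + 5 —bump→ 2·7^2 + 7 + 5 = 110 —(−1)→ 109
109 —HB7→ 2·7^2 + 7 + 4 —bump→ 2·8^2 + 8 + 4 = 140 —(−1)→ 139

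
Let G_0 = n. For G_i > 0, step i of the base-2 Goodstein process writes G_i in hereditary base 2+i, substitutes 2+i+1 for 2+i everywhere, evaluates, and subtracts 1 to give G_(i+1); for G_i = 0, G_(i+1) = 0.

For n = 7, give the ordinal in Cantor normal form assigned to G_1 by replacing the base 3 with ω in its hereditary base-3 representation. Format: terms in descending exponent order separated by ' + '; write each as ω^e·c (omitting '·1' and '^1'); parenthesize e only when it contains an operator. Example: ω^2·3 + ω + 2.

[0] 7 ≡ 2^2 + 2 + 1 (base 2). Lift 3: 31. −1: 30.
[1] 30 ≡ 3^3 + 3 (base 3). Lift 4: 260. −1: 259.

ω^ω + ω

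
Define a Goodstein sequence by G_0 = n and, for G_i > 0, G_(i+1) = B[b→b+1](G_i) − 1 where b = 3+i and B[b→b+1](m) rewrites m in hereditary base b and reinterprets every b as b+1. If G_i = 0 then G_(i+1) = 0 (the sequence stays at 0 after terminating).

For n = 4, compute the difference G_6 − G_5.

base 3: 4 = 3 + 1; at 4: 4 + 1 = 5; next = 4
base 4: 4 = 4; at 5: 5 = 5; next = 4
base 5: 4 = 4; at 6: 4 = 4; next = 3
base 6: 3 = 3; at 7: 3 = 3; next = 2
base 7: 2 = 2; at 8: 2 = 2; next = 1
base 8: 1 = 1; at 9: 1 = 1; next = 0

-1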